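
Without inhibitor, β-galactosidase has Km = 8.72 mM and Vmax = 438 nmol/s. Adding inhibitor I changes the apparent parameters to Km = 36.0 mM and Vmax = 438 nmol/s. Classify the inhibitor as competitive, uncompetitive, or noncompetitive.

competitive

Km increases (8.72 → 36.0 mM) while Vmax is unchanged — the hallmark of competitive inhibition.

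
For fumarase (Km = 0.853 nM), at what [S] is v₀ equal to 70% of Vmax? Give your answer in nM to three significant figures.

1.99 nM

v/Vmax = [S]/(Km+[S]) = 0.7, so [S] = Km·0.7/(1 − 0.7) = 0.853 × 2.333.
[S] = 1.99 nM.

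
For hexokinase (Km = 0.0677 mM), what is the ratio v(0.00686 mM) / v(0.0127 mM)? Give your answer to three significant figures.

Since Vmax cancels, v₂/v₁ = [S]₂(Km+[S]₁) / [S]₁(Km+[S]₂).
= 0.00686×(0.0677+0.0127) / (0.0127×(0.0677+0.00686)) = 0.0005515/0.0009469 = 0.582.

0.582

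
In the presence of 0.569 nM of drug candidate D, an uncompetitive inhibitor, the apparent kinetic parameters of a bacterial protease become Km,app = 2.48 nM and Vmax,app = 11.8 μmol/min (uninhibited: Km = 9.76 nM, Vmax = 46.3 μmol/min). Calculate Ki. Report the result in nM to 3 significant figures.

0.195 nM

Uncompetitive: Vmax,app = Vmax/α (and Km,app = Km/α) with α = 1 + [I]/Ki.
α = Vmax/Vmax,app = 46.3/11.8 = 3.924.
Ki = [I]/(α − 1) = 0.569/2.924 = 0.195 nM.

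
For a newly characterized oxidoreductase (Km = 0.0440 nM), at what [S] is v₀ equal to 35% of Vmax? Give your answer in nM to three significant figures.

v/Vmax = [S]/(Km+[S]) = 0.35, so [S] = Km·0.35/(1 − 0.35) = 0.0440 × 0.5385.
[S] = 0.0237 nM.

0.0237 nM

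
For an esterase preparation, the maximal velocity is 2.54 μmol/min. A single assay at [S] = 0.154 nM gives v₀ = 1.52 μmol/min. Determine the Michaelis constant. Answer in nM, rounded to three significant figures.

0.103 nM

From v = Vmax[S]/(Km+[S]), Km = [S](Vmax − v)/v.
Km = 0.154 × (2.54 − 1.52) / 1.52 = 0.1571/1.52 = 0.103 nM.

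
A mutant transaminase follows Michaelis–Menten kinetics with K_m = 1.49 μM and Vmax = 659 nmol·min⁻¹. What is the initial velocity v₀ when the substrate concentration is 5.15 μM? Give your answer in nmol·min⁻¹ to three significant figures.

v = Vmax·[S]/(Km + [S]) = 659 × 5.15 / (1.49 + 5.15)
  = 3394 / 6.640 = 511 nmol·min⁻¹.

511 nmol·min⁻¹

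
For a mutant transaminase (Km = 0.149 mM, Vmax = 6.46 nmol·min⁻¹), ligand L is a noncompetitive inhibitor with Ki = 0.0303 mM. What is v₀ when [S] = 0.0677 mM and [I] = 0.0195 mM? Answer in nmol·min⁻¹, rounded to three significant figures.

1.23 nmol·min⁻¹

With α = 1 + [I]/Ki = 1 + 0.0195/0.0303 = 1.644, the noncompetitive rate law is v = (Vmax/α)·[S] / (Km + [S]).
v = (6.46/1.644)×0.0677 / (0.149 + 0.0677) = 0.2661/0.2167 = 1.23 nmol·min⁻¹.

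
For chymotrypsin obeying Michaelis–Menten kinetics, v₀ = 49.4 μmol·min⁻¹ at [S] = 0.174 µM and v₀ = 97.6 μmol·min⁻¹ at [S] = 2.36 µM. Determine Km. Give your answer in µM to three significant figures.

0.199 µM

From v = Vmax[S]/(Km+[S]), each point gives Vmax = v(Km+[S])/[S].
Equating: 49.4(Km+0.174)/0.174 = 97.6(Km+2.36)/2.36.
283.9·Km + 49.4 = 41.36·Km + 97.6, so (283.9 − 41.36)·Km = 97.6 − 49.4.
Km = 48.20/242.6 = 0.199 µM; then Vmax = 49.4(0.199+0.174)/0.174 = 106 μmol·min⁻¹.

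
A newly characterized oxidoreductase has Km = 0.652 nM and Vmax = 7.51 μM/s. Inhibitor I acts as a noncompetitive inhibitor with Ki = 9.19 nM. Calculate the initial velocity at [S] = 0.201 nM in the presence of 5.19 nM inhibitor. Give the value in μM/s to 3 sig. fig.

With α = 1 + [I]/Ki = 1 + 5.19/9.19 = 1.565, the noncompetitive rate law is v = (Vmax/α)·[S] / (Km + [S]).
v = (7.51/1.565)×0.201 / (0.652 + 0.201) = 0.9647/0.8530 = 1.13 μM/s.

1.13 μM/s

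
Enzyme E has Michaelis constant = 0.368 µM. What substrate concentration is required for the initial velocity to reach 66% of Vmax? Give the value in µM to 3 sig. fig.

0.714 µM

v/Vmax = [S]/(Km+[S]) = 0.66, so [S] = Km·0.66/(1 − 0.66) = 0.368 × 1.941.
[S] = 0.714 µM.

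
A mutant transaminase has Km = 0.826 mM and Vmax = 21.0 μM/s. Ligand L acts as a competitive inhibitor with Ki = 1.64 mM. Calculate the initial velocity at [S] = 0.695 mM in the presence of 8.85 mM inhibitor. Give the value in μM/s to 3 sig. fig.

2.44 μM/s

α = 1 + [I]/Ki = 1 + 8.85/1.64 = 6.396.
For a competitive inhibitor, Vmax is unchanged and the apparent Km becomes α·Km: Km,app = 5.28 mM, Vmax,app = 21.0 μM/s.
v = Vmax,app·[S]/(Km,app + [S]) = 21.0 × 0.695/(5.28 + 0.695) = 2.44 μM/s.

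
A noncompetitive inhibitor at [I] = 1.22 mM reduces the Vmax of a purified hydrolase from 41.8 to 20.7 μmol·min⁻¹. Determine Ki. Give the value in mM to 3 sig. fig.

1.20 mM

Noncompetitive: Vmax,app = Vmax/α with α = 1 + [I]/Ki.
α = Vmax/Vmax,app = 41.8/20.7 = 2.019.
Since α = 1 + [I]/Ki, [I]/Ki = 2.019 − 1 = 1.019 and Ki = 1.22/1.019 = 1.20 mM.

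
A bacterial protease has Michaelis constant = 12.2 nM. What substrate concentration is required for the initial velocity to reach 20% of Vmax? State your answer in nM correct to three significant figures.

v/Vmax = [S]/(Km+[S]) = 0.2, so [S] = Km·0.2/(1 − 0.2) = 12.2 × 0.2500.
[S] = 3.05 nM.

3.05 nM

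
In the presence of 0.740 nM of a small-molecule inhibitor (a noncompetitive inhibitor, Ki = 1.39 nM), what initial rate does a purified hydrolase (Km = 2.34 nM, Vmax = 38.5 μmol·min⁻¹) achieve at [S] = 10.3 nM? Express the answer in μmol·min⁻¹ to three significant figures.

With α = 1 + [I]/Ki = 1 + 0.740/1.39 = 1.532, the noncompetitive rate law is v = (Vmax/α)·[S] / (Km + [S]).
v = (38.5/1.532)×10.3 / (2.34 + 10.3) = 258.8/12.64 = 20.5 μmol·min⁻¹.

20.5 μmol·min⁻¹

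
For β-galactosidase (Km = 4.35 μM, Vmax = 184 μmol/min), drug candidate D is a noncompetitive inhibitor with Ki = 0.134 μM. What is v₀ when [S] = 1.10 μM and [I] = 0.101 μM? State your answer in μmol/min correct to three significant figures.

21.2 μmol/min

α = 1 + [I]/Ki = 1 + 0.101/0.134 = 1.754.
For a noncompetitive inhibitor, Vmax is reduced to Vmax/α while Km is unchanged: Km,app = 4.35 μM, Vmax,app = 105 μmol/min.
v = Vmax,app·[S]/(Km,app + [S]) = 105 × 1.10/(4.35 + 1.10) = 21.2 μmol/min.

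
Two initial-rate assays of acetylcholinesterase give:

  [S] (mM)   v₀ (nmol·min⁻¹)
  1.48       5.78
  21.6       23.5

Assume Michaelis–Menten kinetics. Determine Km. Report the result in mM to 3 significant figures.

From v = Vmax[S]/(Km+[S]), each point gives Vmax = v(Km+[S])/[S].
Equating: 5.78(Km+1.48)/1.48 = 23.5(Km+21.6)/21.6.
3.905·Km + 5.78 = 1.088·Km + 23.5, so (3.905 − 1.088)·Km = 23.5 − 5.78.
Km = 17.72/2.817 = 6.29 mM; then Vmax = 5.78(6.29+1.48)/1.48 = 30.3 nmol·min⁻¹.

6.29 mM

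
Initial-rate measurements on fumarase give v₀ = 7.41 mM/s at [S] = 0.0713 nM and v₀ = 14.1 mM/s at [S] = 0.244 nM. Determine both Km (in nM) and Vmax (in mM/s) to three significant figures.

In reciprocal form, 1/v = (Km/Vmax)·(1/[S]) + 1/Vmax. The two points give (1/[S], 1/v) = (14.03, 0.1350) and (4.098, 0.07092).
Slope = (0.1350 − 0.07092)/(14.03 − 4.098) = 0.006450; intercept = 0.1350 − 0.006450×14.03 = 0.04449.
Vmax = 1/intercept = 22.5 mM/s; Km = slope × Vmax = 0.006450 × 22.5 = 0.145 nM.

Km = 0.145 nM; Vmax = 22.5 mM/s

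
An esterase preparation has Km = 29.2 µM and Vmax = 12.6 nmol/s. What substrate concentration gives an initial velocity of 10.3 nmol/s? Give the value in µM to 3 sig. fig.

Rearranging v = Vmax[S]/(Km+[S]) gives [S] = Km·v/(Vmax − v).
[S] = 29.2 × 10.3 / (12.6 − 10.3) = 300.8/2.300 = 131 µM.

131 µM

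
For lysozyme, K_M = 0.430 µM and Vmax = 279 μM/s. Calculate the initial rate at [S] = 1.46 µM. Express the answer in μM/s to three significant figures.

v = Vmax·[S]/(Km + [S]) = 279 × 1.46 / (0.430 + 1.46)
  = 407.3 / 1.890 = 216 μM/s.

216 μM/s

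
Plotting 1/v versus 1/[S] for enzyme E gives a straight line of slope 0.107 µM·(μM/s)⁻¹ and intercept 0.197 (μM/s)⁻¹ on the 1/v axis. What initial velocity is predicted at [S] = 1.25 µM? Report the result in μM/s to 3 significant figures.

3.54 μM/s

The y-intercept is 1/Vmax, so Vmax = 1/0.197 = 5.08 μM/s.
The slope is Km/Vmax, so Km = 0.107 × 5.08 = 0.543 µM.
Then v = 5.08 × 1.25/(0.543 + 1.25) = 3.54 μM/s.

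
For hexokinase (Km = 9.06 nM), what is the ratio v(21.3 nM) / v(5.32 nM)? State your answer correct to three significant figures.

The fractional saturations are [S]/(Km+[S]) = 5.32/14.38 = 0.3700 and 21.3/30.36 = 0.7016.
v₂/v₁ is just their ratio: 0.7016/0.3700 = 1.90.

1.90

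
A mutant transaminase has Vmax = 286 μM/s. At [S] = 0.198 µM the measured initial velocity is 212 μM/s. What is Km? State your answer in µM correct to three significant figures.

0.0691 µM

v/Vmax = 212/286 = 0.7413 = [S]/(Km+[S]).
So Km + [S] = [S]/0.7413 = 0.2671 µM, giving Km = 0.2671 − 0.198 = 0.0691 µM.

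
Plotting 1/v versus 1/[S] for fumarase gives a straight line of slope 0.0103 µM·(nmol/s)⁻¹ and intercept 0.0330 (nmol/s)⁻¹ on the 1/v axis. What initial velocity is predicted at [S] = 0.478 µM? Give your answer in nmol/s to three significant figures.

The y-intercept is 1/Vmax, so Vmax = 1/0.0330 = 30.3 nmol/s.
The slope is Km/Vmax, so Km = 0.0103 × 30.3 = 0.312 µM.
Then v = 30.3 × 0.478/(0.312 + 0.478) = 18.3 nmol/s.

18.3 nmol/s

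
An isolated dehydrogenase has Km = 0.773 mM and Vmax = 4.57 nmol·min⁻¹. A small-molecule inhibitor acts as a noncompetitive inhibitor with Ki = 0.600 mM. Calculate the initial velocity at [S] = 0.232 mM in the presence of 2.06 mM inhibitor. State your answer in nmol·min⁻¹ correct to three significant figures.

0.238 nmol·min⁻¹

With α = 1 + [I]/Ki = 1 + 2.06/0.600 = 4.433, the noncompetitive rate law is v = (Vmax/α)·[S] / (Km + [S]).
v = (4.57/4.433)×0.232 / (0.773 + 0.232) = 0.2392/1.005 = 0.238 nmol·min⁻¹.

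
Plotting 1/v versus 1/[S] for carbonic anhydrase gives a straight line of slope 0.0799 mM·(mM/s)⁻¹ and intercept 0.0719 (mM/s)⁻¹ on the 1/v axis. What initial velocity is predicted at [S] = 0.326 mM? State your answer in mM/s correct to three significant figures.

The y-intercept is 1/Vmax, so Vmax = 1/0.0719 = 13.9 mM/s.
The slope is Km/Vmax, so Km = 0.0799 × 13.9 = 1.11 mM.
Then v = 13.9 × 0.326/(1.11 + 0.326) = 3.15 mM/s.

3.15 mM/s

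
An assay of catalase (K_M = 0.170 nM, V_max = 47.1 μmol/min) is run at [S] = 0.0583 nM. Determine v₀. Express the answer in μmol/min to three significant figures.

v = Vmax·[S]/(Km + [S]) = 47.1 × 0.0583 / (0.170 + 0.0583)
  = 2.746 / 0.2283 = 12.0 μmol/min.

12.0 μmol/min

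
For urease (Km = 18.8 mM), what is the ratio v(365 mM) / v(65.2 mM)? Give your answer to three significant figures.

1.23

The fractional saturations are [S]/(Km+[S]) = 65.2/84.00 = 0.7762 and 365/383.8 = 0.9510.
v₂/v₁ is just their ratio: 0.9510/0.7762 = 1.23.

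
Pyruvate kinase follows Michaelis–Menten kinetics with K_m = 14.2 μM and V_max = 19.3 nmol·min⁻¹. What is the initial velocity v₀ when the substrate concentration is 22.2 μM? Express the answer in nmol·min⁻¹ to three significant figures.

v = Vmax·[S]/(Km + [S]) = 19.3 × 22.2 / (14.2 + 22.2)
  = 428.5 / 36.40 = 11.8 nmol·min⁻¹.

11.8 nmol·min⁻¹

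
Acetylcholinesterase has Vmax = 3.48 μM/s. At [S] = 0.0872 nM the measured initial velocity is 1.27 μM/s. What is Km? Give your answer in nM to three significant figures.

v/Vmax = 1.27/3.48 = 0.3649 = [S]/(Km+[S]).
So Km + [S] = [S]/0.3649 = 0.2389 nM, giving Km = 0.2389 − 0.0872 = 0.152 nM.

0.152 nM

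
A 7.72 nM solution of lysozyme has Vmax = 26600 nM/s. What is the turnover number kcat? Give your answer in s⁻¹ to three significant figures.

3450 s⁻¹

kcat = Vmax/[E]total = 26600 nM/s / 7.72 nM = 3450 s⁻¹.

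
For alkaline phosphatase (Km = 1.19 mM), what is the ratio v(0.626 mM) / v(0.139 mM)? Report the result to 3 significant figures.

3.30

Since Vmax cancels, v₂/v₁ = [S]₂(Km+[S]₁) / [S]₁(Km+[S]₂).
= 0.626×(1.19+0.139) / (0.139×(1.19+0.626)) = 0.8320/0.2524 = 3.30.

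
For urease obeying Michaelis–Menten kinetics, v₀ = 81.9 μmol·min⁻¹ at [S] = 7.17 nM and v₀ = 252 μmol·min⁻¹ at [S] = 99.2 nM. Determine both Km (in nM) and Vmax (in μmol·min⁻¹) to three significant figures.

Km = 19.2 nM; Vmax = 301 μmol·min⁻¹

From v = Vmax[S]/(Km+[S]), each point gives Vmax = v(Km+[S])/[S].
Equating: 81.9(Km+7.17)/7.17 = 252(Km+99.2)/99.2.
11.42·Km + 81.9 = 2.540·Km + 252, so (11.42 − 2.540)·Km = 252 − 81.9.
Km = 170.1/8.882 = 19.2 nM; then Vmax = 81.9(19.2+7.17)/7.17 = 301 μmol·min⁻¹.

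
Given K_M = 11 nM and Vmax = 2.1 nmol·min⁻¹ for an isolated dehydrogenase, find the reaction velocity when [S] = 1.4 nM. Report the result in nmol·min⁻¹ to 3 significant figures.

v = Vmax·[S]/(Km + [S]) = 2.1 × 1.4 / (11 + 1.4)
  = 2.940 / 12.40 = 0.237 nmol·min⁻¹.

0.237 nmol·min⁻¹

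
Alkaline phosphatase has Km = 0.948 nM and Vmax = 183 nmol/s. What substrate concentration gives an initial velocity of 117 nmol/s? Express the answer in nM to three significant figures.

The required fractional saturation is v/Vmax = 117/183 = 0.6393.
Then [S]/(Km+[S]) = 0.6393 ⇒ [S] = 0.948 × 0.6393/(1 − 0.6393) = 1.68 nM.

1.68 nM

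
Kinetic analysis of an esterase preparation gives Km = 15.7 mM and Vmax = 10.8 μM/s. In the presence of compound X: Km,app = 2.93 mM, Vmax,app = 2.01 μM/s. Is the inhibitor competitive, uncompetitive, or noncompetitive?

Both Km and Vmax decrease by the same factor (~5.36-fold) — characteristic of uncompetitive inhibition.

uncompetitive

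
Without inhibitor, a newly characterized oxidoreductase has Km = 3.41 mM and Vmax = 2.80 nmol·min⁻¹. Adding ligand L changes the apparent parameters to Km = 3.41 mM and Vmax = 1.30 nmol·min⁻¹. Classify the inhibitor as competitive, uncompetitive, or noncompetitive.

Vmax decreases (2.80 → 1.30 nmol·min⁻¹) while Km is unchanged — pure noncompetitive inhibition.

noncompetitive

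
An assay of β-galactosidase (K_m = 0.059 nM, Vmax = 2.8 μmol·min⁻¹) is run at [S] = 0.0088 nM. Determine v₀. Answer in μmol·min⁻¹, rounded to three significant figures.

0.363 μmol·min⁻¹

v = Vmax·[S]/(Km + [S]) = 2.8 × 0.0088 / (0.059 + 0.0088)
  = 0.02464 / 0.06780 = 0.363 μmol·min⁻¹.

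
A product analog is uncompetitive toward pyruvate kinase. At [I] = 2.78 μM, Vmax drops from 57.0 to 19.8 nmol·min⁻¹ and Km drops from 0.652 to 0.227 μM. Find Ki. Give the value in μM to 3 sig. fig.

1.48 μM

Uncompetitive: Vmax,app = Vmax/α (and Km,app = Km/α) with α = 1 + [I]/Ki.
α = Vmax/Vmax,app = 57.0/19.8 = 2.879.
Since α = 1 + [I]/Ki, [I]/Ki = 2.879 − 1 = 1.879 and Ki = 2.78/1.879 = 1.48 μM.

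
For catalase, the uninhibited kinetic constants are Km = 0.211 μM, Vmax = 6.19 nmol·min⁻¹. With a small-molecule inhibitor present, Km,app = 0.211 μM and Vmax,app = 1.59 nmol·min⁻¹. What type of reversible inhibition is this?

noncompetitive

Vmax decreases (6.19 → 1.59 nmol·min⁻¹) while Km is unchanged — pure noncompetitive inhibition.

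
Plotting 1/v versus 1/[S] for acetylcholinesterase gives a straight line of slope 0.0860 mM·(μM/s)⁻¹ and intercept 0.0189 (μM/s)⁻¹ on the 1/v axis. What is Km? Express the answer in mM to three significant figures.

4.55 mM

y-intercept = 1/Vmax ⇒ Vmax = 52.9 μM/s; slope = Km/Vmax ⇒ Km = slope × Vmax.
Km = 0.0860 × 52.9 = 4.55 mM.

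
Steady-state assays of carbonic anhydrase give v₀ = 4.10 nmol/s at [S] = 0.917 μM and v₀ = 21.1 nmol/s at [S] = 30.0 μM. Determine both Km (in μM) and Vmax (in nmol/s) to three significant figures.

Km = 4.51 μM; Vmax = 24.3 nmol/s

From v = Vmax[S]/(Km+[S]), each point gives Vmax = v(Km+[S])/[S].
Equating: 4.10(Km+0.917)/0.917 = 21.1(Km+30.0)/30.0.
4.471·Km + 4.10 = 0.7033·Km + 21.1, so (4.471 − 0.7033)·Km = 21.1 − 4.10.
Km = 17.00/3.768 = 4.51 μM; then Vmax = 4.10(4.51+0.917)/0.917 = 24.3 nmol/s.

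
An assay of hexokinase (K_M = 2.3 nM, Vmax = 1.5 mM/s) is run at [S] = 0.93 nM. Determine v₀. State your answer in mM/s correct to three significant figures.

[S]/(Km+[S]) = 0.93/3.230 = 0.2879, the fractional saturation.
v = 0.2879 × Vmax = 0.2879 × 1.5 = 0.432 mM/s.

0.432 mM/s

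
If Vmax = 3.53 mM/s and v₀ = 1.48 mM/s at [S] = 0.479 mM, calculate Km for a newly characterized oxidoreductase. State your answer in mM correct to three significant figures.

v/Vmax = 1.48/3.53 = 0.4193 = [S]/(Km+[S]).
So Km + [S] = [S]/0.4193 = 1.142 mM, giving Km = 1.142 − 0.479 = 0.663 mM.

0.663 mM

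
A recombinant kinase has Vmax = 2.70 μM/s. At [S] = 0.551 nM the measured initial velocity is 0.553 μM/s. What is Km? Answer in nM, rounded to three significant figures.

2.14 nM

From v = Vmax[S]/(Km+[S]), Km = [S](Vmax − v)/v.
Km = 0.551 × (2.70 − 0.553) / 0.553 = 1.183/0.553 = 2.14 nM.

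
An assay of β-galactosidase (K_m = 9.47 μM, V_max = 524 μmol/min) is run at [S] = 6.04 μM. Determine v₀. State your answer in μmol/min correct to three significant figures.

204 μmol/min

v = Vmax·[S]/(Km + [S]) = 524 × 6.04 / (9.47 + 6.04)
  = 3165 / 15.51 = 204 μmol/min.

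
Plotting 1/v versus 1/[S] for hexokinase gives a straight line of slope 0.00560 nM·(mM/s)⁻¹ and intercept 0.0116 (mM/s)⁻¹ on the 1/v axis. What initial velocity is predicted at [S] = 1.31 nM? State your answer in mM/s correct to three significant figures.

The y-intercept is 1/Vmax, so Vmax = 1/0.0116 = 86.2 mM/s.
The slope is Km/Vmax, so Km = 0.00560 × 86.2 = 0.483 nM.
Then v = 86.2 × 1.31/(0.483 + 1.31) = 63.0 mM/s.

63.0 mM/s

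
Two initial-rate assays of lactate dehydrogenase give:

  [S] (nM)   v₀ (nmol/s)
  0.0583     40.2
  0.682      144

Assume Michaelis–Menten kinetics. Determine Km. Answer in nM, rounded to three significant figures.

0.217 nM

From v = Vmax[S]/(Km+[S]), each point gives Vmax = v(Km+[S])/[S].
Equating: 40.2(Km+0.0583)/0.0583 = 144(Km+0.682)/0.682.
689.5·Km + 40.2 = 211.1·Km + 144, so (689.5 − 211.1)·Km = 144 − 40.2.
Km = 103.8/478.4 = 0.217 nM; then Vmax = 40.2(0.217+0.0583)/0.0583 = 190 nmol/s.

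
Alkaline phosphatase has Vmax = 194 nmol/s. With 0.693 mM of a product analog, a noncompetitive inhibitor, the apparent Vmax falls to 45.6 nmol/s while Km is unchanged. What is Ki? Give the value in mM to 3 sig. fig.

0.213 mM

Noncompetitive: Vmax,app = Vmax/α with α = 1 + [I]/Ki.
α = Vmax/Vmax,app = 194/45.6 = 4.254.
Ki = [I]/(α − 1) = 0.693/3.254 = 0.213 mM.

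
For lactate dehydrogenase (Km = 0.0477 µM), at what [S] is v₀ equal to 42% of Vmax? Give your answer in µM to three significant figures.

v/Vmax = [S]/(Km+[S]) = 0.42, so [S] = Km·0.42/(1 − 0.42) = 0.0477 × 0.7241.
[S] = 0.0345 µM.

0.0345 µM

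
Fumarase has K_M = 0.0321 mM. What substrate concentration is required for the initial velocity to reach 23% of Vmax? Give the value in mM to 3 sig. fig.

0.00959 mM

v/Vmax = [S]/(Km+[S]) = 0.23, so [S] = Km·0.23/(1 − 0.23) = 0.0321 × 0.2987.
[S] = 0.00959 mM.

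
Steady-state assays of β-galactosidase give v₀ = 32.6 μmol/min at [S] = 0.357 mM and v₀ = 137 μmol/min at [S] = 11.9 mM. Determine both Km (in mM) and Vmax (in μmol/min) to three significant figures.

Km = 1.31 mM; Vmax = 152 μmol/min

From v = Vmax[S]/(Km+[S]), each point gives Vmax = v(Km+[S])/[S].
Equating: 32.6(Km+0.357)/0.357 = 137(Km+11.9)/11.9.
91.32·Km + 32.6 = 11.51·Km + 137, so (91.32 − 11.51)·Km = 137 − 32.6.
Km = 104.4/79.80 = 1.31 mM; then Vmax = 32.6(1.31+0.357)/0.357 = 152 μmol/min.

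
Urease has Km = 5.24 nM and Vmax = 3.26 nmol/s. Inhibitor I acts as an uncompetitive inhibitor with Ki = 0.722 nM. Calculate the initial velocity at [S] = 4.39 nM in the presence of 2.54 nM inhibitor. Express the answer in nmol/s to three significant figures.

0.571 nmol/s

With α = 1 + [I]/Ki = 1 + 2.54/0.722 = 4.518, the uncompetitive rate law is v = (Vmax/α)·[S] / (Km/α + [S]).
v = (3.26/4.518)×4.39 / (5.24/4.518 + 4.39) = 3.168/5.550 = 0.571 nmol/s.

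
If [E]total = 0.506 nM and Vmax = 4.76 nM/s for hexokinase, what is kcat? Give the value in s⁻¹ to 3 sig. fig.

9.41 s⁻¹

kcat = Vmax/[E]total = 4.76 nM/s / 0.506 nM = 9.41 s⁻¹.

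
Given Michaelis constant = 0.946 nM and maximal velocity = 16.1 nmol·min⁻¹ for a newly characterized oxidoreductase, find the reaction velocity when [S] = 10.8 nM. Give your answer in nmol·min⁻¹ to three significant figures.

[S]/(Km+[S]) = 10.8/11.75 = 0.9195, the fractional saturation.
v = 0.9195 × Vmax = 0.9195 × 16.1 = 14.8 nmol·min⁻¹.

14.8 nmol·min⁻¹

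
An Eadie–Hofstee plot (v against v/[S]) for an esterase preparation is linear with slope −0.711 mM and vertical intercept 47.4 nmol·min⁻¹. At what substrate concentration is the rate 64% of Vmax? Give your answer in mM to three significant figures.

The Eadie–Hofstee slope gives Km = 0.711 mM (slope = −Km).
v/Vmax = [S]/(Km+[S]) = 0.64 ⇒ [S] = Km·0.64/(1−0.64) = 0.711 × 1.778 = 1.26 mM.

1.26 mM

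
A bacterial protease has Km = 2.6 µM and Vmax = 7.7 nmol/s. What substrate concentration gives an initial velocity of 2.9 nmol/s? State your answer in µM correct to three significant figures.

The required fractional saturation is v/Vmax = 2.9/7.7 = 0.3766.
Then [S]/(Km+[S]) = 0.3766 ⇒ [S] = 2.6 × 0.3766/(1 − 0.3766) = 1.57 µM.

1.57 µM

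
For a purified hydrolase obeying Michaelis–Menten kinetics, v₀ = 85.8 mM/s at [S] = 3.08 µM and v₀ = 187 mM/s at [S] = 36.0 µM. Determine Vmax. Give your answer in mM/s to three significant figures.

210 mM/s

In reciprocal form, 1/v = (Km/Vmax)·(1/[S]) + 1/Vmax. The two points give (1/[S], 1/v) = (0.3247, 0.01166) and (0.02778, 0.005348).
Slope = (0.01166 − 0.005348)/(0.3247 − 0.02778) = 0.02124; intercept = 0.01166 − 0.02124×0.3247 = 0.004757.
Vmax = 1/intercept = 210 mM/s; Km = slope × Vmax = 0.02124 × 210 = 4.47 µM.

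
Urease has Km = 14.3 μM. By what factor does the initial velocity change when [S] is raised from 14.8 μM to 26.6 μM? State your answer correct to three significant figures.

Since Vmax cancels, v₂/v₁ = [S]₂(Km+[S]₁) / [S]₁(Km+[S]₂).
= 26.6×(14.3+14.8) / (14.8×(14.3+26.6)) = 774.1/605.3 = 1.28.

1.28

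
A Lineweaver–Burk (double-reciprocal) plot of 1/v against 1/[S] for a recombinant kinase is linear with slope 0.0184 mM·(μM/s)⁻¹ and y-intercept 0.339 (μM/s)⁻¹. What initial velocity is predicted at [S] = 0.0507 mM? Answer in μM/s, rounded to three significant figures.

The y-intercept is 1/Vmax, so Vmax = 1/0.339 = 2.95 μM/s.
The slope is Km/Vmax, so Km = 0.0184 × 2.95 = 0.0543 mM.
Then v = 2.95 × 0.0507/(0.0543 + 0.0507) = 1.42 μM/s.

1.42 μM/s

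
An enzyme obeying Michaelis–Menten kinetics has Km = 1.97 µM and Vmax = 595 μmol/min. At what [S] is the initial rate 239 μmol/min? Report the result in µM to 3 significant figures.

Rearranging v = Vmax[S]/(Km+[S]) gives [S] = Km·v/(Vmax − v).
[S] = 1.97 × 239 / (595 − 239) = 470.8/356.0 = 1.32 µM.

1.32 µM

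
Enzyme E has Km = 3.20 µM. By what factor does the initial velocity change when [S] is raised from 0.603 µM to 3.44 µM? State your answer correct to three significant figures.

Since Vmax cancels, v₂/v₁ = [S]₂(Km+[S]₁) / [S]₁(Km+[S]₂).
= 3.44×(3.20+0.603) / (0.603×(3.20+3.44)) = 13.08/4.004 = 3.27.

3.27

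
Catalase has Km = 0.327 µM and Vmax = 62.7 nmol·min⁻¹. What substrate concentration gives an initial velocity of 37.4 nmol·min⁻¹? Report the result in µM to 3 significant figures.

0.483 µM

Rearranging v = Vmax[S]/(Km+[S]) gives [S] = Km·v/(Vmax − v).
[S] = 0.327 × 37.4 / (62.7 − 37.4) = 12.23/25.30 = 0.483 µM.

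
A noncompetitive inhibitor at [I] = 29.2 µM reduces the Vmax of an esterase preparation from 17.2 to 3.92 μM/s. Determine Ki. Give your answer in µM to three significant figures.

Noncompetitive: Vmax,app = Vmax/α with α = 1 + [I]/Ki.
α = Vmax/Vmax,app = 17.2/3.92 = 4.388.
Since α = 1 + [I]/Ki, [I]/Ki = 4.388 − 1 = 3.388 and Ki = 29.2/3.388 = 8.62 µM.

8.62 µM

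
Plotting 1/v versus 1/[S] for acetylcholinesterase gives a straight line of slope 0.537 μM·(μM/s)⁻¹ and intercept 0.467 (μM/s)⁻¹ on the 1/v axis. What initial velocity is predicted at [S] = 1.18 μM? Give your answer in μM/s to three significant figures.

1.08 μM/s

The y-intercept is 1/Vmax, so Vmax = 1/0.467 = 2.14 μM/s.
The slope is Km/Vmax, so Km = 0.537 × 2.14 = 1.15 μM.
Then v = 2.14 × 1.18/(1.15 + 1.18) = 1.08 μM/s.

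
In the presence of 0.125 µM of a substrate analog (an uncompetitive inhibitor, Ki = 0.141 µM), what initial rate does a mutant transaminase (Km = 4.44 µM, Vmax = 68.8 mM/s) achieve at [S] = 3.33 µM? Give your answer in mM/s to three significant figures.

α = 1 + [I]/Ki = 1 + 0.125/0.141 = 1.887.
For an uncompetitive inhibitor, both parameters are divided by α, giving Vmax/α and Km/α: Km,app = 2.35 µM, Vmax,app = 36.5 mM/s.
v = Vmax,app·[S]/(Km,app + [S]) = 36.5 × 3.33/(2.35 + 3.33) = 21.4 mM/s.

21.4 mM/s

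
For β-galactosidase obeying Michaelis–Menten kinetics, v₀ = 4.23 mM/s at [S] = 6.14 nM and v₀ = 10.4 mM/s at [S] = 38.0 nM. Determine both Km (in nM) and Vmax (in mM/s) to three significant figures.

Km = 14.9 nM; Vmax = 14.5 mM/s

In reciprocal form, 1/v = (Km/Vmax)·(1/[S]) + 1/Vmax. The two points give (1/[S], 1/v) = (0.1629, 0.2364) and (0.02632, 0.09615).
Slope = (0.2364 − 0.09615)/(0.1629 − 0.02632) = 1.027; intercept = 0.2364 − 1.027×0.1629 = 0.06912.
Vmax = 1/intercept = 14.5 mM/s; Km = slope × Vmax = 1.027 × 14.5 = 14.9 nM.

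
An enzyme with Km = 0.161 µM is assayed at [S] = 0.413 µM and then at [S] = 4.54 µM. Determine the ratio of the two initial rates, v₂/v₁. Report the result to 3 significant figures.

The fractional saturations are [S]/(Km+[S]) = 0.413/0.5740 = 0.7195 and 4.54/4.701 = 0.9658.
v₂/v₁ is just their ratio: 0.9658/0.7195 = 1.34.

1.34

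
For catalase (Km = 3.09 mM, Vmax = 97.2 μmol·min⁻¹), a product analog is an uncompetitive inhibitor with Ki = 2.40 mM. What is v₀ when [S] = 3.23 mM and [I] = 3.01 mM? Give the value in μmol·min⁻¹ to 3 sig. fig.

With α = 1 + [I]/Ki = 1 + 3.01/2.40 = 2.254, the uncompetitive rate law is v = (Vmax/α)·[S] / (Km/α + [S]).
v = (97.2/2.254)×3.23 / (3.09/2.254 + 3.23) = 139.3/4.601 = 30.3 μmol·min⁻¹.

30.3 μmol·min⁻¹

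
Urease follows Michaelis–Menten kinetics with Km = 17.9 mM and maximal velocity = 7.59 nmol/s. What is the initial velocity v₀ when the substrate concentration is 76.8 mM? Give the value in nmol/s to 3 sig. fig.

6.16 nmol/s

v = Vmax·[S]/(Km + [S]) = 7.59 × 76.8 / (17.9 + 76.8)
  = 582.9 / 94.70 = 6.16 nmol/s.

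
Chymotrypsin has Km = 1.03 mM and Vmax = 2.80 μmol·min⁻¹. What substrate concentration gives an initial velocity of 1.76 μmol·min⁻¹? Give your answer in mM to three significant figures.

The required fractional saturation is v/Vmax = 1.76/2.80 = 0.6286.
Then [S]/(Km+[S]) = 0.6286 ⇒ [S] = 1.03 × 0.6286/(1 − 0.6286) = 1.74 mM.

1.74 mM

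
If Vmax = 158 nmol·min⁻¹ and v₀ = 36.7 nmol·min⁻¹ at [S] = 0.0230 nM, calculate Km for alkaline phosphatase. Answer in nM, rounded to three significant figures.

0.0760 nM

From v = Vmax[S]/(Km+[S]), Km = [S](Vmax − v)/v.
Km = 0.0230 × (158 − 36.7) / 36.7 = 2.790/36.7 = 0.0760 nM.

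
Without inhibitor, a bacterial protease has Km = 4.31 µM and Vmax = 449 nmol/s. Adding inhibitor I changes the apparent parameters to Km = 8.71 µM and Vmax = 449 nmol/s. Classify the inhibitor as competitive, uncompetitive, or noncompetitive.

Km increases (4.31 → 8.71 µM) while Vmax is unchanged — the hallmark of competitive inhibition.

competitive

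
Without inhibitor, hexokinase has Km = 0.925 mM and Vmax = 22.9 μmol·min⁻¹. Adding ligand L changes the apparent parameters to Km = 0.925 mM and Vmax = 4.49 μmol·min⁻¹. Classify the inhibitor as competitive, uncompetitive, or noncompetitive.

noncompetitive

Vmax decreases (22.9 → 4.49 μmol·min⁻¹) while Km is unchanged — pure noncompetitive inhibition.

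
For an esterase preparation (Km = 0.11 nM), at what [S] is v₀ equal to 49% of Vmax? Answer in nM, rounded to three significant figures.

0.106 nM

v/Vmax = [S]/(Km+[S]) = 0.49, so [S] = Km·0.49/(1 − 0.49) = 0.11 × 0.9608.
[S] = 0.106 nM.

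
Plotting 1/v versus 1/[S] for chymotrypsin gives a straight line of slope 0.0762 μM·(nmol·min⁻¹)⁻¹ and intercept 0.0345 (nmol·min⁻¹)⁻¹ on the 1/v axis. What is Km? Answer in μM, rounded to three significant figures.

2.21 μM

y-intercept = 1/Vmax ⇒ Vmax = 29.0 nmol·min⁻¹; slope = Km/Vmax ⇒ Km = slope × Vmax.
Km = 0.0762 × 29.0 = 2.21 μM.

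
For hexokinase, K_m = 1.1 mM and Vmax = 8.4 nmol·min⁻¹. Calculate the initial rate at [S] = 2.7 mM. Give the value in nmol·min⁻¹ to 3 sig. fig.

[S]/(Km+[S]) = 2.7/3.800 = 0.7105, the fractional saturation.
v = 0.7105 × Vmax = 0.7105 × 8.4 = 5.97 nmol·min⁻¹.

5.97 nmol·min⁻¹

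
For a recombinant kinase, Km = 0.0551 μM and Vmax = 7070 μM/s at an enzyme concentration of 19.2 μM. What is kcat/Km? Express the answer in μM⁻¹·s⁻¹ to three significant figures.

kcat = Vmax/[E]total = 7070/19.2 = 368 s⁻¹.
kcat/Km = 368/0.0551 = 6680 μM⁻¹·s⁻¹.

6680 μM⁻¹·s⁻¹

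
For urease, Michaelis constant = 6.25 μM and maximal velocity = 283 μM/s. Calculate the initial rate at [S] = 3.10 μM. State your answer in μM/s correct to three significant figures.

v = Vmax·[S]/(Km + [S]) = 283 × 3.10 / (6.25 + 3.10)
  = 877.3 / 9.350 = 93.8 μM/s.

93.8 μM/s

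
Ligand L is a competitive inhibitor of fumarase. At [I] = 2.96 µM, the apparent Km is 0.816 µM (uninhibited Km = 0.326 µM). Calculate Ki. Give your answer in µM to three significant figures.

1.97 µM

Competitive: Km,app = α·Km with α = 1 + [I]/Ki.
α = Km,app/Km = 0.816/0.326 = 2.503.
Ki = [I]/(α − 1) = 2.96/1.503 = 1.97 µM.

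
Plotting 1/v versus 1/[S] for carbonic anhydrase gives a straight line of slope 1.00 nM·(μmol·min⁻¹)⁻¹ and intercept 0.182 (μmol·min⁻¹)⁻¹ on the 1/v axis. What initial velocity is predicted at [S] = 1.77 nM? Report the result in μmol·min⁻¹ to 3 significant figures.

1.34 μmol·min⁻¹

The y-intercept is 1/Vmax, so Vmax = 1/0.182 = 5.49 μmol·min⁻¹.
The slope is Km/Vmax, so Km = 1.00 × 5.49 = 5.49 nM.
Then v = 5.49 × 1.77/(5.49 + 1.77) = 1.34 μmol·min⁻¹.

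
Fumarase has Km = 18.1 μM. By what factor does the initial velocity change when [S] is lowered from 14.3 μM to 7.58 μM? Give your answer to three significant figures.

Since Vmax cancels, v₂/v₁ = [S]₂(Km+[S]₁) / [S]₁(Km+[S]₂).
= 7.58×(18.1+14.3) / (14.3×(18.1+7.58)) = 245.6/367.2 = 0.669.

0.669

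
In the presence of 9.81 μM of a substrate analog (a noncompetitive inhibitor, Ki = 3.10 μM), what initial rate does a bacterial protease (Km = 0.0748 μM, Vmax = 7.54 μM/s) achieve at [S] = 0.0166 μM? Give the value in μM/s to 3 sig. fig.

0.329 μM/s

α = 1 + [I]/Ki = 1 + 9.81/3.10 = 4.165.
For a noncompetitive inhibitor, Vmax is reduced to Vmax/α while Km is unchanged: Km,app = 0.0748 μM, Vmax,app = 1.81 μM/s.
v = Vmax,app·[S]/(Km,app + [S]) = 1.81 × 0.0166/(0.0748 + 0.0166) = 0.329 μM/s.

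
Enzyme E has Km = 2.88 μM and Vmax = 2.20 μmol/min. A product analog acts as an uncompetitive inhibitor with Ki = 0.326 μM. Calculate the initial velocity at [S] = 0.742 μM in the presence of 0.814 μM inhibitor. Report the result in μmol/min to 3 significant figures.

With α = 1 + [I]/Ki = 1 + 0.814/0.326 = 3.497, the uncompetitive rate law is v = (Vmax/α)·[S] / (Km/α + [S]).
v = (2.20/3.497)×0.742 / (2.88/3.497 + 0.742) = 0.4668/1.566 = 0.298 μmol/min.

0.298 μmol/min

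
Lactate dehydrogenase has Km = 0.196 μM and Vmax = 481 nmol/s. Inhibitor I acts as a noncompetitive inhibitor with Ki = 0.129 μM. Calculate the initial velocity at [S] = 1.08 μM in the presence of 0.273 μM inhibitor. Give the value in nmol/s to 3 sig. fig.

α = 1 + [I]/Ki = 1 + 0.273/0.129 = 3.116.
For a noncompetitive inhibitor, Vmax is reduced to Vmax/α while Km is unchanged: Km,app = 0.196 μM, Vmax,app = 154 nmol/s.
v = Vmax,app·[S]/(Km,app + [S]) = 154 × 1.08/(0.196 + 1.08) = 131 nmol/s.

131 nmol/s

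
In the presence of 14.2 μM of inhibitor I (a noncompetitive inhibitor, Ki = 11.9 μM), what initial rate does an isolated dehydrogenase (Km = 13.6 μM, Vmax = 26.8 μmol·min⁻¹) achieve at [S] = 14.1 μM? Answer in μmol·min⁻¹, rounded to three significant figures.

6.22 μmol·min⁻¹

α = 1 + [I]/Ki = 1 + 14.2/11.9 = 2.193.
For a noncompetitive inhibitor, Vmax is reduced to Vmax/α while Km is unchanged: Km,app = 13.6 μM, Vmax,app = 12.2 μmol·min⁻¹.
v = Vmax,app·[S]/(Km,app + [S]) = 12.2 × 14.1/(13.6 + 14.1) = 6.22 μmol·min⁻¹.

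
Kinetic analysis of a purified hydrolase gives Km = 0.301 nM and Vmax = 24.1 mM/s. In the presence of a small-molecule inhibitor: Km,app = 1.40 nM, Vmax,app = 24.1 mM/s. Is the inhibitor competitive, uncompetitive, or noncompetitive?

Km increases (0.301 → 1.40 nM) while Vmax is unchanged — the hallmark of competitive inhibition.

competitive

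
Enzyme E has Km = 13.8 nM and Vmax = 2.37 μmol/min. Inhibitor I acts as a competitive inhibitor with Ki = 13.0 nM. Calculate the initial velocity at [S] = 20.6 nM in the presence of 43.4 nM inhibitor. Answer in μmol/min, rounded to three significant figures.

0.607 μmol/min

α = 1 + [I]/Ki = 1 + 43.4/13.0 = 4.338.
For a competitive inhibitor, Vmax is unchanged and the apparent Km becomes α·Km: Km,app = 59.9 nM, Vmax,app = 2.37 μmol/min.
v = Vmax,app·[S]/(Km,app + [S]) = 2.37 × 20.6/(59.9 + 20.6) = 0.607 μmol/min.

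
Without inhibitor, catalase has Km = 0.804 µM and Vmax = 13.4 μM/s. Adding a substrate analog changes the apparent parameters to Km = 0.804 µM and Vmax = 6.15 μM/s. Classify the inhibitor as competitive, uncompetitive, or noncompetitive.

Vmax decreases (13.4 → 6.15 μM/s) while Km is unchanged — pure noncompetitive inhibition.

noncompetitive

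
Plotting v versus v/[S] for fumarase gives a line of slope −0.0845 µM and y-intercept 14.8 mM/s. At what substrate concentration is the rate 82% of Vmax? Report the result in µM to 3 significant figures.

0.385 µM

The Eadie–Hofstee slope gives Km = 0.0845 µM (slope = −Km).
v/Vmax = [S]/(Km+[S]) = 0.82 ⇒ [S] = Km·0.82/(1−0.82) = 0.0845 × 4.556 = 0.385 µM.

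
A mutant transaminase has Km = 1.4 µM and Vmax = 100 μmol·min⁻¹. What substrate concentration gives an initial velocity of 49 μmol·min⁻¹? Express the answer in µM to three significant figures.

1.35 µM

The required fractional saturation is v/Vmax = 49/100 = 0.4900.
Then [S]/(Km+[S]) = 0.4900 ⇒ [S] = 1.4 × 0.4900/(1 − 0.4900) = 1.35 µM.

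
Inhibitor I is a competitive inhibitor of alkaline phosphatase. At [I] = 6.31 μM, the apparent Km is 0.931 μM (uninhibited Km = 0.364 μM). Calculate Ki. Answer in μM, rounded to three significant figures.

Competitive: Km,app = α·Km with α = 1 + [I]/Ki.
α = Km,app/Km = 0.931/0.364 = 2.558.
Since α = 1 + [I]/Ki, [I]/Ki = 2.558 − 1 = 1.558 and Ki = 6.31/1.558 = 4.05 μM.

4.05 μM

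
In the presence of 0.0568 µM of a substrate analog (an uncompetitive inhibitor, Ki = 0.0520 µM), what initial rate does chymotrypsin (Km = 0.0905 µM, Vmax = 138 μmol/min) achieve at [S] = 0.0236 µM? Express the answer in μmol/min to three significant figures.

23.3 μmol/min

With α = 1 + [I]/Ki = 1 + 0.0568/0.0520 = 2.092, the uncompetitive rate law is v = (Vmax/α)·[S] / (Km/α + [S]).
v = (138/2.092)×0.0236 / (0.0905/2.092 + 0.0236) = 1.557/0.06685 = 23.3 μmol/min.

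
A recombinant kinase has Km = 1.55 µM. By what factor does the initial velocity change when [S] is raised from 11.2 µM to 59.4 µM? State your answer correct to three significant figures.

The fractional saturations are [S]/(Km+[S]) = 11.2/12.75 = 0.8784 and 59.4/60.95 = 0.9746.
v₂/v₁ is just their ratio: 0.9746/0.8784 = 1.11.

1.11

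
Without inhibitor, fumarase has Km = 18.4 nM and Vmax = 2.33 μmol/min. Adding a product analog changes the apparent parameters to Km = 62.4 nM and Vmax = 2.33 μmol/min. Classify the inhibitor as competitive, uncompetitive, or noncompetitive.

competitive

Km increases (18.4 → 62.4 nM) while Vmax is unchanged — the hallmark of competitive inhibition.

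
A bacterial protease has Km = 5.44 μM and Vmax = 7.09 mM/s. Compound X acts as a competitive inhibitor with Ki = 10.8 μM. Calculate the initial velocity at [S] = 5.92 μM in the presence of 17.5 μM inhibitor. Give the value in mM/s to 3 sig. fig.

With α = 1 + [I]/Ki = 1 + 17.5/10.8 = 2.620, the competitive rate law is v = Vmax[S] / (αKm + [S]).
v = 7.09×5.92 / (2.620×5.44 + 5.92) = 41.97/20.17 = 2.08 mM/s.

2.08 mM/s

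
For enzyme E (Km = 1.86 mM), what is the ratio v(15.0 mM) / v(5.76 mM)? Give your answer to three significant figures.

1.18

Since Vmax cancels, v₂/v₁ = [S]₂(Km+[S]₁) / [S]₁(Km+[S]₂).
= 15.0×(1.86+5.76) / (5.76×(1.86+15.0)) = 114.3/97.11 = 1.18.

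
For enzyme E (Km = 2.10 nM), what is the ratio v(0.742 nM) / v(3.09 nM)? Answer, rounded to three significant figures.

0.439

Since Vmax cancels, v₂/v₁ = [S]₂(Km+[S]₁) / [S]₁(Km+[S]₂).
= 0.742×(2.10+3.09) / (3.09×(2.10+0.742)) = 3.851/8.782 = 0.439.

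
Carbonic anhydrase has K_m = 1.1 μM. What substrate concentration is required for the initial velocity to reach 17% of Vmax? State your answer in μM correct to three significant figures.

0.225 μM

v/Vmax = [S]/(Km+[S]) = 0.17, so [S] = Km·0.17/(1 − 0.17) = 1.1 × 0.2048.
[S] = 0.225 μM.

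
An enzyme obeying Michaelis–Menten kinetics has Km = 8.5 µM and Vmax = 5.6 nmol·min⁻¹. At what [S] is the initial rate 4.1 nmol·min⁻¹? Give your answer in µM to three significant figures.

23.2 µM

The required fractional saturation is v/Vmax = 4.1/5.6 = 0.7321.
Then [S]/(Km+[S]) = 0.7321 ⇒ [S] = 8.5 × 0.7321/(1 − 0.7321) = 23.2 µM.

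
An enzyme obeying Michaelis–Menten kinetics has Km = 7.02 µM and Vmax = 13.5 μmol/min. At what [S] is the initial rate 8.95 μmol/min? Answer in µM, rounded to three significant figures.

13.8 µM

The required fractional saturation is v/Vmax = 8.95/13.5 = 0.6630.
Then [S]/(Km+[S]) = 0.6630 ⇒ [S] = 7.02 × 0.6630/(1 − 0.6630) = 13.8 µM.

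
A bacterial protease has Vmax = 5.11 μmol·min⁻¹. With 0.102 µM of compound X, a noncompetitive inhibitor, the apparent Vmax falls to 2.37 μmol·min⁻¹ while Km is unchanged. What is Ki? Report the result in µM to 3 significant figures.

0.0882 µM

Noncompetitive: Vmax,app = Vmax/α with α = 1 + [I]/Ki.
α = Vmax/Vmax,app = 5.11/2.37 = 2.156.
Since α = 1 + [I]/Ki, [I]/Ki = 2.156 − 1 = 1.156 and Ki = 0.102/1.156 = 0.0882 µM.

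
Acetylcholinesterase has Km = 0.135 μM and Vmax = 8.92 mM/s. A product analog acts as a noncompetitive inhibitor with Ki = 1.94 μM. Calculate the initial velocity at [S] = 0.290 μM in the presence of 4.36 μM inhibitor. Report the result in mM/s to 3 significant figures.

1.87 mM/s

With α = 1 + [I]/Ki = 1 + 4.36/1.94 = 3.247, the noncompetitive rate law is v = (Vmax/α)·[S] / (Km + [S]).
v = (8.92/3.247)×0.290 / (0.135 + 0.290) = 0.7966/0.4250 = 1.87 mM/s.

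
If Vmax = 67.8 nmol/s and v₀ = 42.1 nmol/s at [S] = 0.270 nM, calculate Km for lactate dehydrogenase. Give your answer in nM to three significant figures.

v/Vmax = 42.1/67.8 = 0.6209 = [S]/(Km+[S]).
So Km + [S] = [S]/0.6209 = 0.4348 nM, giving Km = 0.4348 − 0.270 = 0.165 nM.

0.165 nM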